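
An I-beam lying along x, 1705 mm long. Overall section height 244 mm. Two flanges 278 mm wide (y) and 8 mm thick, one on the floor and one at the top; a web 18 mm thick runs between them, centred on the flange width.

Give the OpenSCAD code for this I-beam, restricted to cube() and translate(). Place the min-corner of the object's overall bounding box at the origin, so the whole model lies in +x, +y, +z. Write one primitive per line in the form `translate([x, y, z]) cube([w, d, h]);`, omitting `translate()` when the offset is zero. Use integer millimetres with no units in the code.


cube([1705, 278, 8]);
translate([0, 130, 8]) cube([1705, 18, 228]);
translate([0, 0, 236]) cube([1705, 278, 8]);


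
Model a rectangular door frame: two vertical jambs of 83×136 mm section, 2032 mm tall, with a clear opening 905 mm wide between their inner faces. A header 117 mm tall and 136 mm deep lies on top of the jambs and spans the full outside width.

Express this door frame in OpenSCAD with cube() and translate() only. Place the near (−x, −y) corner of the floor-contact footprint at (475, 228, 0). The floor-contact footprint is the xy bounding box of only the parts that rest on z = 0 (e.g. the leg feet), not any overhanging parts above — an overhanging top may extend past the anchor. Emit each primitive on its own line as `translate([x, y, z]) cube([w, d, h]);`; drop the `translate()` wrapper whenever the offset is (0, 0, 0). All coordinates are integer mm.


translate([475, 228, 0]) cube([83, 136, 2032]);
translate([1463, 228, 0]) cube([83, 136, 2032]);
translate([475, 228, 2032]) cube([1071, 136, 117]);


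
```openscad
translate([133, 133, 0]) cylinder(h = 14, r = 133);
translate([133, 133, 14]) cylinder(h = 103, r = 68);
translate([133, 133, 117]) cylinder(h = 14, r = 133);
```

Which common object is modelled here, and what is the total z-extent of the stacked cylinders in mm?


A spool. The overall height is 131 mm.

Three coaxial cylinders, large–small–large — a spool. Two 14 mm flanges and a 103 mm core give 14 + 103 + 14 = 131 mm.


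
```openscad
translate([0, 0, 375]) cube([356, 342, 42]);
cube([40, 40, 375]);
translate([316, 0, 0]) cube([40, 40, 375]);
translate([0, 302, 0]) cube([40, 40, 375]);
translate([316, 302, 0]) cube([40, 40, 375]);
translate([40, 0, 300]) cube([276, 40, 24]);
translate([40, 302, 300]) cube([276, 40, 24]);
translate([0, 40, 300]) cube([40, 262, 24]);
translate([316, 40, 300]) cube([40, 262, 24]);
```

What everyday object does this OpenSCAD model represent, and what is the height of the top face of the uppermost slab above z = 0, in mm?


A stool. The seat height is 417 mm.

A 356×342×42 slab at z = 375 on four corner posts — a stool. The seat top is 375 + 42 = 417 mm.


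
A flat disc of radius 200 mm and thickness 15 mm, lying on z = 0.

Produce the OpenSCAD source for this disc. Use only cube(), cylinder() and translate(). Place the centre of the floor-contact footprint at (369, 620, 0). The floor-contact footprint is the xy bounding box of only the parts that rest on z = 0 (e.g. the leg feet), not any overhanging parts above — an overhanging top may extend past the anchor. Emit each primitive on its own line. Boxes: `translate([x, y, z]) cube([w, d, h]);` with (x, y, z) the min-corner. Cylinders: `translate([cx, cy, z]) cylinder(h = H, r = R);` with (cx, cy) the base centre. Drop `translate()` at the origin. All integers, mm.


translate([369, 620, 0]) cylinder(h = 15, r = 200);


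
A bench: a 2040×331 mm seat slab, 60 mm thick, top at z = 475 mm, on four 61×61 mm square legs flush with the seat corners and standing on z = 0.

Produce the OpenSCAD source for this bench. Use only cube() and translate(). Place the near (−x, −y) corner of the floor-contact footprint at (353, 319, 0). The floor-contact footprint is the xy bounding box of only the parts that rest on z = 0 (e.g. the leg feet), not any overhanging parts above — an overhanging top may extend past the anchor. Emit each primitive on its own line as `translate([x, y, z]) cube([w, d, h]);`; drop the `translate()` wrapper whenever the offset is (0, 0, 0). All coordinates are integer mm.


translate([353, 319, 415]) cube([2040, 331, 60]);
translate([353, 319, 0]) cube([61, 61, 415]);
translate([353, 589, 0]) cube([61, 61, 415]);
translate([2332, 319, 0]) cube([61, 61, 415]);
translate([2332, 589, 0]) cube([61, 61, 415]);


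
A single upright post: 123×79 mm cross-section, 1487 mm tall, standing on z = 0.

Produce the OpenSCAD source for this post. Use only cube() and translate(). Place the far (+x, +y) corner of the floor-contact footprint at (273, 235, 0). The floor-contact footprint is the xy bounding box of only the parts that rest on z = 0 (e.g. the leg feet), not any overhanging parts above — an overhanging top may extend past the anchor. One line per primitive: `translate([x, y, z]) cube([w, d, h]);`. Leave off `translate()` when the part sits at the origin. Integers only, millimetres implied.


translate([150, 156, 0]) cube([123, 79, 1487]);


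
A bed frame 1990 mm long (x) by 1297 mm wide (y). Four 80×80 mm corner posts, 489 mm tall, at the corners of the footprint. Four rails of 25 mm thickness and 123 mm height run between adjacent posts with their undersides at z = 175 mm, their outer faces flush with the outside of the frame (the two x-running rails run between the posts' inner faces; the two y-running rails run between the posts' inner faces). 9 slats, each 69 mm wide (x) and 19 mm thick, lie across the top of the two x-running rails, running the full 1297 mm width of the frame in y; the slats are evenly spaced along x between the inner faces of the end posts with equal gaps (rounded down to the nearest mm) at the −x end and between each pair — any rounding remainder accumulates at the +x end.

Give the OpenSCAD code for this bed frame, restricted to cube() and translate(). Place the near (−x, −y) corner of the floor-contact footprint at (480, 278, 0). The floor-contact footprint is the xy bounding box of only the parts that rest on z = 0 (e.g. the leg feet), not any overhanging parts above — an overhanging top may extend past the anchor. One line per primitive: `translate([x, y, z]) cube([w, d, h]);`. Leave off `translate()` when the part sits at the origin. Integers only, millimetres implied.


translate([480, 278, 0]) cube([80, 80, 489]);
translate([480, 1495, 0]) cube([80, 80, 489]);
translate([2390, 278, 0]) cube([80, 80, 489]);
translate([2390, 1495, 0]) cube([80, 80, 489]);
translate([560, 278, 175]) cube([1830, 25, 123]);
translate([560, 1550, 175]) cube([1830, 25, 123]);
translate([480, 358, 175]) cube([25, 1137, 123]);
translate([2445, 358, 175]) cube([25, 1137, 123]);
translate([680, 278, 298]) cube([69, 1297, 19]);
translate([869, 278, 298]) cube([69, 1297, 19]);
translate([1058, 278, 298]) cube([69, 1297, 19]);
translate([1247, 278, 298]) cube([69, 1297, 19]);
translate([1436, 278, 298]) cube([69, 1297, 19]);
translate([1625, 278, 298]) cube([69, 1297, 19]);
translate([1814, 278, 298]) cube([69, 1297, 19]);
translate([2003, 278, 298]) cube([69, 1297, 19]);
translate([2192, 278, 298]) cube([69, 1297, 19]);


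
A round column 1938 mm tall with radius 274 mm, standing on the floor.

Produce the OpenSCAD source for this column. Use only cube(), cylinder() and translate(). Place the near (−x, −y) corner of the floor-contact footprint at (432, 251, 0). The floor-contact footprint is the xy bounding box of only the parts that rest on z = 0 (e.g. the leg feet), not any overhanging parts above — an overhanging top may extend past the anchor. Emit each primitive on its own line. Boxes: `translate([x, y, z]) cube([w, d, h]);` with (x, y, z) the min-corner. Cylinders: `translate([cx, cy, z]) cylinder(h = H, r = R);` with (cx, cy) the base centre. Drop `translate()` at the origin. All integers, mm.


translate([706, 525, 0]) cylinder(h = 1938, r = 274);


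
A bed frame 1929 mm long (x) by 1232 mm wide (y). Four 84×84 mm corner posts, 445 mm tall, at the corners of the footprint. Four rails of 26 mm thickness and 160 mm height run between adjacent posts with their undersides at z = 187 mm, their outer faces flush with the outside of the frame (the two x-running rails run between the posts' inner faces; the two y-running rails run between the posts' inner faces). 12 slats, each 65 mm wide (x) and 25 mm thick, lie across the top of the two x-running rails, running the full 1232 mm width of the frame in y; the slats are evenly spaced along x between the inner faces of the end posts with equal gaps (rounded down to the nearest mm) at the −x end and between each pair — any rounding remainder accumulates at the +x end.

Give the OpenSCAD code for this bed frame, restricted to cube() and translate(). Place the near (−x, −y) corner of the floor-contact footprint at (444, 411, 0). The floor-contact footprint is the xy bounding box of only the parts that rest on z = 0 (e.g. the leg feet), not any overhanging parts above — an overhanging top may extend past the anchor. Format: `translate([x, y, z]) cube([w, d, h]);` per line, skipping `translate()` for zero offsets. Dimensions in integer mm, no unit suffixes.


translate([444, 411, 0]) cube([84, 84, 445]);
translate([444, 1559, 0]) cube([84, 84, 445]);
translate([2289, 411, 0]) cube([84, 84, 445]);
translate([2289, 1559, 0]) cube([84, 84, 445]);
translate([528, 411, 187]) cube([1761, 26, 160]);
translate([528, 1617, 187]) cube([1761, 26, 160]);
translate([444, 495, 187]) cube([26, 1064, 160]);
translate([2347, 495, 187]) cube([26, 1064, 160]);
translate([603, 411, 347]) cube([65, 1232, 25]);
translate([743, 411, 347]) cube([65, 1232, 25]);
translate([883, 411, 347]) cube([65, 1232, 25]);
translate([1023, 411, 347]) cube([65, 1232, 25]);
translate([1163, 411, 347]) cube([65, 1232, 25]);
translate([1303, 411, 347]) cube([65, 1232, 25]);
translate([1443, 411, 347]) cube([65, 1232, 25]);
translate([1583, 411, 347]) cube([65, 1232, 25]);
translate([1723, 411, 347]) cube([65, 1232, 25]);
translate([1863, 411, 347]) cube([65, 1232, 25]);
translate([2003, 411, 347]) cube([65, 1232, 25]);
translate([2143, 411, 347]) cube([65, 1232, 25]);


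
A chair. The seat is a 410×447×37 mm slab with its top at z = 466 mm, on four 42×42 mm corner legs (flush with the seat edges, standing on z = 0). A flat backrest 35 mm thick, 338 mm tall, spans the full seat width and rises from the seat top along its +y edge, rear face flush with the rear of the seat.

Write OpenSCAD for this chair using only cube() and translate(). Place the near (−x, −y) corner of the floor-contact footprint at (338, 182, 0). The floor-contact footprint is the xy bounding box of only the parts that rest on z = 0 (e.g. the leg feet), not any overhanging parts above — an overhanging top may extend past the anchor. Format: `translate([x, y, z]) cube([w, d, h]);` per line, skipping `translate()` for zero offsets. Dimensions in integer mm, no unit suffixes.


// leg_h = 466 - 37 = 429
translate([338, 182, 429]) cube([410, 447, 37]);
translate([338, 182, 0]) cube([42, 42, 429]);
translate([706, 182, 0]) cube([42, 42, 429]);
translate([338, 587, 0]) cube([42, 42, 429]);
translate([706, 587, 0]) cube([42, 42, 429]);
translate([338, 594, 466]) cube([410, 35, 338]);


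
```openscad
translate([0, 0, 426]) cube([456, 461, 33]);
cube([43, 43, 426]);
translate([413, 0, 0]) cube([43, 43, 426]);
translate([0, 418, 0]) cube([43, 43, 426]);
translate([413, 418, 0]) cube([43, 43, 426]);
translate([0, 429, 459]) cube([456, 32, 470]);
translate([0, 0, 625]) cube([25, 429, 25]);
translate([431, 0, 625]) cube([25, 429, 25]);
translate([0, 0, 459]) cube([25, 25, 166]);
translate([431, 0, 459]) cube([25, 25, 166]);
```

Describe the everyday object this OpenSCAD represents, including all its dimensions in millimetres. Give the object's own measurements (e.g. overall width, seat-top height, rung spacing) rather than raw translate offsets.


A chair. The seat is a 456×461×33 mm slab with its top at z = 459 mm, on four 43×43 mm corner legs (flush with the seat edges, standing on z = 0). A flat backrest 32 mm thick, 470 mm tall, spans the full seat width and rises from the seat top along its +y edge, rear face flush with the rear of the seat. Two armrests of 25×25 mm section run along each side from the seat's front edge to the front of the backrest, top faces 191 mm above the seat top and outer faces flush with the seat's x-edges; a 25×25 mm post under the front of each armrest stands on the seat at the front corner.


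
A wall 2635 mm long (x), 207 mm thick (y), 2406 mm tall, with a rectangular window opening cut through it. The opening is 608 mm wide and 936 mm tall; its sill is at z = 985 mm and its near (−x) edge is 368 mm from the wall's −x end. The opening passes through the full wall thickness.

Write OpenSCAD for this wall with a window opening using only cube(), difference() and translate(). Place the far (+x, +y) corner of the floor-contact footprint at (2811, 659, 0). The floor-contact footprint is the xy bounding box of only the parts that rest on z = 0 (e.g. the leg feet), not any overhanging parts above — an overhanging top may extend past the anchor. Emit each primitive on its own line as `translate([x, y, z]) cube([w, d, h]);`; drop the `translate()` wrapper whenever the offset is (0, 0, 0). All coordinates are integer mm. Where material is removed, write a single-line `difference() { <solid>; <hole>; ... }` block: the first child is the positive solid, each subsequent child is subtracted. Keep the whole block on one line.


difference() { translate([176, 452, 0]) cube([2635, 207, 2406]); translate([544, 452, 985]) cube([608, 207, 936]); }


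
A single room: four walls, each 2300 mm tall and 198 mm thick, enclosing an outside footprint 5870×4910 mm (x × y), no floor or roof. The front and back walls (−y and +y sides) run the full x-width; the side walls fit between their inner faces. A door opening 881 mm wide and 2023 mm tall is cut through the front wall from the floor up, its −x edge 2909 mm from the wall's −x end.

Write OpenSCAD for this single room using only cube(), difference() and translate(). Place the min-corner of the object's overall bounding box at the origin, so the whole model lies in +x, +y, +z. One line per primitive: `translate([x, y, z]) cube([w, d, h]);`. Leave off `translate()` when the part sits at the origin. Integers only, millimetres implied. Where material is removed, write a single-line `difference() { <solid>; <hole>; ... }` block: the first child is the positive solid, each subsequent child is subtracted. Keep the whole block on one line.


difference() { cube([5870, 198, 2300]); translate([2909, 0, 0]) cube([881, 198, 2023]); }
translate([0, 4712, 0]) cube([5870, 198, 2300]);
translate([0, 198, 0]) cube([198, 4514, 2300]);
translate([5672, 198, 0]) cube([198, 4514, 2300]);


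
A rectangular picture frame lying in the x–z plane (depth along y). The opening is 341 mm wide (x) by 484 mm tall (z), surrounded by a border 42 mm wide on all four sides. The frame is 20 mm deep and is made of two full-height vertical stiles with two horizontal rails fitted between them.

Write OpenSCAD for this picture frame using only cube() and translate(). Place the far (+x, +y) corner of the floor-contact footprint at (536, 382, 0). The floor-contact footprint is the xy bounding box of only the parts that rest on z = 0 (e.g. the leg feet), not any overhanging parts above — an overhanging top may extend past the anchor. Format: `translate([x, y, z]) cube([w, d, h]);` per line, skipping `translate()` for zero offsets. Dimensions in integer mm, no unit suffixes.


translate([111, 362, 0]) cube([42, 20, 568]);
translate([494, 362, 0]) cube([42, 20, 568]);
translate([153, 362, 0]) cube([341, 20, 42]);
translate([153, 362, 526]) cube([341, 20, 42]);


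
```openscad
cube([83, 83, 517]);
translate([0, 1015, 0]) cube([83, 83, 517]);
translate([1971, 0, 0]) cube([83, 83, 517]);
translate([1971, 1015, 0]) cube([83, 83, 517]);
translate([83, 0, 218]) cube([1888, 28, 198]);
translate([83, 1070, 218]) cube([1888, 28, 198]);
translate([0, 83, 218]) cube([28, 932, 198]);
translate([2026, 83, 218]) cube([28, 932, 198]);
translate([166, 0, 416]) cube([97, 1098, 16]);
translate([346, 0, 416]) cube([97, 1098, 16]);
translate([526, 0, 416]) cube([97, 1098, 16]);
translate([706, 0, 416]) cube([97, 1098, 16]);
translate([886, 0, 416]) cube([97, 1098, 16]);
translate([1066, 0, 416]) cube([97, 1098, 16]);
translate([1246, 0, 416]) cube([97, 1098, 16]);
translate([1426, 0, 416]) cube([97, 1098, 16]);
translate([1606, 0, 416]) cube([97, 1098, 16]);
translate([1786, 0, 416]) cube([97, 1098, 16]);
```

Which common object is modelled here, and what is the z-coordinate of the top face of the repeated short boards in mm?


A bed frame. The slat-top height is 432 mm.

Four posts, four rails, and a row of slats — a bed frame. Slats sit on the rails at z = 218 + 198 = 416; with slat thickness 16, the top is 432 mm.


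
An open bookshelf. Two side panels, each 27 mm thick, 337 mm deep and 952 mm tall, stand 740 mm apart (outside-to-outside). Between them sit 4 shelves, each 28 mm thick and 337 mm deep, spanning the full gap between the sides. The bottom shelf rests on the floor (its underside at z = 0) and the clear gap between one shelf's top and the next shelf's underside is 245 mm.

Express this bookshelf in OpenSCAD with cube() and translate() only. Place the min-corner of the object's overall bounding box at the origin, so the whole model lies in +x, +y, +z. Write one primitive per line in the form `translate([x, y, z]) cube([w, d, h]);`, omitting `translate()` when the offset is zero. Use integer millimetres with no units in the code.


cube([27, 337, 952]);
translate([713, 0, 0]) cube([27, 337, 952]);
translate([27, 0, 0]) cube([686, 337, 28]);
translate([27, 0, 273]) cube([686, 337, 28]);
translate([27, 0, 546]) cube([686, 337, 28]);
translate([27, 0, 819]) cube([686, 337, 28]);


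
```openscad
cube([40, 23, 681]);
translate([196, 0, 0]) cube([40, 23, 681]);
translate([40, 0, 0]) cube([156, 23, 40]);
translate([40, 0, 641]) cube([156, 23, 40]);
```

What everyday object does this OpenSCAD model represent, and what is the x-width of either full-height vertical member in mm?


A picture frame. The border width is 40 mm.

Four thin pieces enclosing a rectangular opening — a picture frame. The two full-height stiles are 681 mm tall; the top rail sits at z = 641 and is 40 mm tall, so the border above the opening is 681 − 641 = 40 mm, matching the stile x-width.


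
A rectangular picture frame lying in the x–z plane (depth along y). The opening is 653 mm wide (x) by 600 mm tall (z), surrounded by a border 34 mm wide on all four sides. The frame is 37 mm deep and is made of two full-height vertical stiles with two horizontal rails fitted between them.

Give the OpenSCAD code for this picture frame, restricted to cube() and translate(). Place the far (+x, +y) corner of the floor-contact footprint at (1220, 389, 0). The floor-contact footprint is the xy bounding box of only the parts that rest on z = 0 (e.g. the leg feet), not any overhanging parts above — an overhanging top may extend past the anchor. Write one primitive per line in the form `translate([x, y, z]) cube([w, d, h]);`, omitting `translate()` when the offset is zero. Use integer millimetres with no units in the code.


translate([499, 352, 0]) cube([34, 37, 668]);
translate([1186, 352, 0]) cube([34, 37, 668]);
translate([533, 352, 0]) cube([653, 37, 34]);
translate([533, 352, 634]) cube([653, 37, 34]);


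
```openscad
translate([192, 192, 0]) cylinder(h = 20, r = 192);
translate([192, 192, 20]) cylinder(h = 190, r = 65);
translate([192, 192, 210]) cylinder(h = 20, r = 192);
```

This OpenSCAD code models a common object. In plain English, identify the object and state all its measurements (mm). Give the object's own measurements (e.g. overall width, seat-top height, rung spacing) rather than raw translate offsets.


A spool: two coaxial disc flanges of radius 192 mm and thickness 20 mm, joined by a core cylinder of radius 65 mm and height 190 mm. The lower flange rests on z = 0 and the three cylinders share a vertical axis.


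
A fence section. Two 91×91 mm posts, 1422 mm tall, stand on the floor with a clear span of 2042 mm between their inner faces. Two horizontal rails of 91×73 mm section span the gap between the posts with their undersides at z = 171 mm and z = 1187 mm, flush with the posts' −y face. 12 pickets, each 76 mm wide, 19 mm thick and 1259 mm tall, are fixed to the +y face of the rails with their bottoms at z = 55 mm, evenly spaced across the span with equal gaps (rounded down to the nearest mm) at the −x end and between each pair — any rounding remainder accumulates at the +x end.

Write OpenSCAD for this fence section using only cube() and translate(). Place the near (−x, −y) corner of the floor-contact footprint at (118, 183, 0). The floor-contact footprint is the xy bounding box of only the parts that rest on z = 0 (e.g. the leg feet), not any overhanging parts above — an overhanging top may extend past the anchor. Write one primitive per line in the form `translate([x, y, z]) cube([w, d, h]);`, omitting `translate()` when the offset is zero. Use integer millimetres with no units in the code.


translate([118, 183, 0]) cube([91, 91, 1422]);
translate([2251, 183, 0]) cube([91, 91, 1422]);
translate([209, 183, 171]) cube([2042, 91, 73]);
translate([209, 183, 1187]) cube([2042, 91, 73]);
translate([295, 274, 55]) cube([76, 19, 1259]);
translate([457, 274, 55]) cube([76, 19, 1259]);
translate([619, 274, 55]) cube([76, 19, 1259]);
translate([781, 274, 55]) cube([76, 19, 1259]);
translate([943, 274, 55]) cube([76, 19, 1259]);
translate([1105, 274, 55]) cube([76, 19, 1259]);
translate([1267, 274, 55]) cube([76, 19, 1259]);
translate([1429, 274, 55]) cube([76, 19, 1259]);
translate([1591, 274, 55]) cube([76, 19, 1259]);
translate([1753, 274, 55]) cube([76, 19, 1259]);
translate([1915, 274, 55]) cube([76, 19, 1259]);
translate([2077, 274, 55]) cube([76, 19, 1259]);


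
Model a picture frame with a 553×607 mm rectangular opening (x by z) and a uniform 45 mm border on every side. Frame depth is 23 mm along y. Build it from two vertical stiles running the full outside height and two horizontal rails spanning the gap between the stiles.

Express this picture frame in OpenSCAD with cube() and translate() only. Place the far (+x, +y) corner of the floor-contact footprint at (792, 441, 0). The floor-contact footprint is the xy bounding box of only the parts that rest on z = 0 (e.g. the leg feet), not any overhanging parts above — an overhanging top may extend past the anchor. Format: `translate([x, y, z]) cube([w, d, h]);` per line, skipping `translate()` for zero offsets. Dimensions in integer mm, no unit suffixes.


translate([149, 418, 0]) cube([45, 23, 697]);
translate([747, 418, 0]) cube([45, 23, 697]);
translate([194, 418, 0]) cube([553, 23, 45]);
translate([194, 418, 652]) cube([553, 23, 45]);


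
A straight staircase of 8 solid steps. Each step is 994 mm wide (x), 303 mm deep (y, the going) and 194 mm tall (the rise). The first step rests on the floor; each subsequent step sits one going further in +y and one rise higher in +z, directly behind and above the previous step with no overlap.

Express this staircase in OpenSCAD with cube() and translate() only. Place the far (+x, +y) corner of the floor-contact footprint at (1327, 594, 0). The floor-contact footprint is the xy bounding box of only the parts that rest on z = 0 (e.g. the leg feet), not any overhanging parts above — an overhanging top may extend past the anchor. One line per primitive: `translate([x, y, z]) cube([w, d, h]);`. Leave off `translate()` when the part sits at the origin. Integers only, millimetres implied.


translate([333, 291, 0]) cube([994, 303, 194]);
translate([333, 594, 194]) cube([994, 303, 194]);
translate([333, 897, 388]) cube([994, 303, 194]);
translate([333, 1200, 582]) cube([994, 303, 194]);
translate([333, 1503, 776]) cube([994, 303, 194]);
translate([333, 1806, 970]) cube([994, 303, 194]);
translate([333, 2109, 1164]) cube([994, 303, 194]);
translate([333, 2412, 1358]) cube([994, 303, 194]);


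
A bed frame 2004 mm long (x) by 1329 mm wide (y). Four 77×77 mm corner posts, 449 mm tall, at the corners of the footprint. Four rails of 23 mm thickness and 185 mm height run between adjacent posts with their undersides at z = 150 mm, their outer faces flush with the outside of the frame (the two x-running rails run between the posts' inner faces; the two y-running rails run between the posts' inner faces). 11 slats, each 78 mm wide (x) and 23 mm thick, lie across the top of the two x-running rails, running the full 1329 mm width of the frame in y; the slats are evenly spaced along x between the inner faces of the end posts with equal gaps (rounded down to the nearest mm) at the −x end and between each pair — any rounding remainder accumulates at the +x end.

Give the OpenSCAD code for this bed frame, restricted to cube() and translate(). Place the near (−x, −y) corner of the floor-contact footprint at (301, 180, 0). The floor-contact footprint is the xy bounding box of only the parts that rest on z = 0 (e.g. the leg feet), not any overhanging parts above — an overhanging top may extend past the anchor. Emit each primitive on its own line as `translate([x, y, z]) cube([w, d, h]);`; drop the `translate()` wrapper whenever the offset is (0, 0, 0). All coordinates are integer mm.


translate([301, 180, 0]) cube([77, 77, 449]);
translate([301, 1432, 0]) cube([77, 77, 449]);
translate([2228, 180, 0]) cube([77, 77, 449]);
translate([2228, 1432, 0]) cube([77, 77, 449]);
translate([378, 180, 150]) cube([1850, 23, 185]);
translate([378, 1486, 150]) cube([1850, 23, 185]);
translate([301, 257, 150]) cube([23, 1175, 185]);
translate([2282, 257, 150]) cube([23, 1175, 185]);
translate([460, 180, 335]) cube([78, 1329, 23]);
translate([620, 180, 335]) cube([78, 1329, 23]);
translate([780, 180, 335]) cube([78, 1329, 23]);
translate([940, 180, 335]) cube([78, 1329, 23]);
translate([1100, 180, 335]) cube([78, 1329, 23]);
translate([1260, 180, 335]) cube([78, 1329, 23]);
translate([1420, 180, 335]) cube([78, 1329, 23]);
translate([1580, 180, 335]) cube([78, 1329, 23]);
translate([1740, 180, 335]) cube([78, 1329, 23]);
translate([1900, 180, 335]) cube([78, 1329, 23]);
translate([2060, 180, 335]) cube([78, 1329, 23]);


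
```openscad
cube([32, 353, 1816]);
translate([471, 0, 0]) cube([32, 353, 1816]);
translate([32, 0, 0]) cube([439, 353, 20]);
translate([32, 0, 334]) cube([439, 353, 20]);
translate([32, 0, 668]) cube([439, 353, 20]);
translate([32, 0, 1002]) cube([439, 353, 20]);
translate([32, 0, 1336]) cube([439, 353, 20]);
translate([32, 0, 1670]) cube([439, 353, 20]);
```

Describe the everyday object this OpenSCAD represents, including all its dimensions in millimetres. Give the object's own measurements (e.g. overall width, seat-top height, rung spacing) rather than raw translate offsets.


An open bookshelf. Two side panels, each 32 mm thick, 353 mm deep and 1816 mm tall, stand 503 mm apart (outside-to-outside). Between them sit 6 shelves, each 20 mm thick and 353 mm deep, spanning the full gap between the sides. The bottom shelf rests on the floor (its underside at z = 0) and the clear gap between one shelf's top and the next shelf's underside is 314 mm.


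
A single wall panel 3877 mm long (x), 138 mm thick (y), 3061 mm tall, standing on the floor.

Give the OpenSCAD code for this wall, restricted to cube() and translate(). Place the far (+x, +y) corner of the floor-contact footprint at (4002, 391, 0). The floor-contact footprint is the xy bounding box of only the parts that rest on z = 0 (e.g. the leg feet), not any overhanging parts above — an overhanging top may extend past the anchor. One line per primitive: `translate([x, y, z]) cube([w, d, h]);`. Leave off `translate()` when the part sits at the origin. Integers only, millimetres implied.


translate([125, 253, 0]) cube([3877, 138, 3061]);


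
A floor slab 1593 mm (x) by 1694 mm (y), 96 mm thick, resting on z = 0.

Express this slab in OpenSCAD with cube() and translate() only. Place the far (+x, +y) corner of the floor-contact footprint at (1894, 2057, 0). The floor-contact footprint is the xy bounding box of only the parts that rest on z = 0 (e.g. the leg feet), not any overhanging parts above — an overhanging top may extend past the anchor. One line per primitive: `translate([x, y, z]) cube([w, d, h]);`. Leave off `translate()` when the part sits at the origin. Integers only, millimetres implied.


translate([301, 363, 0]) cube([1593, 1694, 96]);


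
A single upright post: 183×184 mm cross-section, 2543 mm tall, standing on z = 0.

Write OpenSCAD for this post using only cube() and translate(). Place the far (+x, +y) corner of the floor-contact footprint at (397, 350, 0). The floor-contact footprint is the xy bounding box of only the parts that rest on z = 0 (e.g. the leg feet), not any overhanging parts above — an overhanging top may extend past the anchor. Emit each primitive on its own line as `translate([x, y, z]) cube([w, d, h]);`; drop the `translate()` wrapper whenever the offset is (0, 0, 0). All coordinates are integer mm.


translate([214, 166, 0]) cube([183, 184, 2543]);


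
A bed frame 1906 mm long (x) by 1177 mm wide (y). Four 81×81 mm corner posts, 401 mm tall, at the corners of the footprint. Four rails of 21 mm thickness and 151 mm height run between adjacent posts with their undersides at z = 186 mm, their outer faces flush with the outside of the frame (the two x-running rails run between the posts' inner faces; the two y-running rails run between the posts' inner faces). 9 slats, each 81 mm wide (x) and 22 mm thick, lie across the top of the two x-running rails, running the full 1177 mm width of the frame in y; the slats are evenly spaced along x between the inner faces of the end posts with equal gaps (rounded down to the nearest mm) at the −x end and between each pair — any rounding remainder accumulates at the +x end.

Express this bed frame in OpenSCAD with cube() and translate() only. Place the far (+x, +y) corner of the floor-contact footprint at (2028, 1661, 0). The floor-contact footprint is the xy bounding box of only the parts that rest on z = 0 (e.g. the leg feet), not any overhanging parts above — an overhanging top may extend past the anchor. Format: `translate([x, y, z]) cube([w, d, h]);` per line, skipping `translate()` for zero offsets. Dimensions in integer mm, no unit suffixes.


translate([122, 484, 0]) cube([81, 81, 401]);
translate([122, 1580, 0]) cube([81, 81, 401]);
translate([1947, 484, 0]) cube([81, 81, 401]);
translate([1947, 1580, 0]) cube([81, 81, 401]);
translate([203, 484, 186]) cube([1744, 21, 151]);
translate([203, 1640, 186]) cube([1744, 21, 151]);
translate([122, 565, 186]) cube([21, 1015, 151]);
translate([2007, 565, 186]) cube([21, 1015, 151]);
translate([304, 484, 337]) cube([81, 1177, 22]);
translate([486, 484, 337]) cube([81, 1177, 22]);
translate([668, 484, 337]) cube([81, 1177, 22]);
translate([850, 484, 337]) cube([81, 1177, 22]);
translate([1032, 484, 337]) cube([81, 1177, 22]);
translate([1214, 484, 337]) cube([81, 1177, 22]);
translate([1396, 484, 337]) cube([81, 1177, 22]);
translate([1578, 484, 337]) cube([81, 1177, 22]);
translate([1760, 484, 337]) cube([81, 1177, 22]);


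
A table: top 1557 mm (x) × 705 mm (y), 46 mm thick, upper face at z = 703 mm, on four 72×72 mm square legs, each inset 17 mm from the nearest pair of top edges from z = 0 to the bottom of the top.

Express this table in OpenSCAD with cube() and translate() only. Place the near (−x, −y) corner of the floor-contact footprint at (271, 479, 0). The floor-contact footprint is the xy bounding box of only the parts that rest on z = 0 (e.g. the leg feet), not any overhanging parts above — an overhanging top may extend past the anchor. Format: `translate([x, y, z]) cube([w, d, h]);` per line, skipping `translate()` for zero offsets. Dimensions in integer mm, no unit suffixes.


translate([254, 462, 657]) cube([1557, 705, 46]);
translate([271, 479, 0]) cube([72, 72, 657]);
translate([1722, 479, 0]) cube([72, 72, 657]);
translate([271, 1078, 0]) cube([72, 72, 657]);
translate([1722, 1078, 0]) cube([72, 72, 657]);


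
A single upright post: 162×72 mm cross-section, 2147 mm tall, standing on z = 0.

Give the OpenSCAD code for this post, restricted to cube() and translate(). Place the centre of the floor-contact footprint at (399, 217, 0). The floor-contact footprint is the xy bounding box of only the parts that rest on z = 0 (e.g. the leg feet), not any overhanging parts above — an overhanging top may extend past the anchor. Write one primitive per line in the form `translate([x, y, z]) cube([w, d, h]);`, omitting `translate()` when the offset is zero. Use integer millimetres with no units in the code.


translate([318, 181, 0]) cube([162, 72, 2147]);


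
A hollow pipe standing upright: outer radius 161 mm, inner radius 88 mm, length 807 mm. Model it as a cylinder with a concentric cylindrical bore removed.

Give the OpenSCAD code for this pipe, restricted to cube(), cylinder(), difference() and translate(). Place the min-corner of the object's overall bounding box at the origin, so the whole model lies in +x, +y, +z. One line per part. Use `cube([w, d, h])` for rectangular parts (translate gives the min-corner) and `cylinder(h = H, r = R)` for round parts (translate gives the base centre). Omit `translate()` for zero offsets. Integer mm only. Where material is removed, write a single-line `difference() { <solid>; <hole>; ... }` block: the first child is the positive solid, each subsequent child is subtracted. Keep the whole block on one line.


difference() { translate([161, 161, 0]) cylinder(h = 807, r = 161); translate([161, 161, 0]) cylinder(h = 807, r = 88); }


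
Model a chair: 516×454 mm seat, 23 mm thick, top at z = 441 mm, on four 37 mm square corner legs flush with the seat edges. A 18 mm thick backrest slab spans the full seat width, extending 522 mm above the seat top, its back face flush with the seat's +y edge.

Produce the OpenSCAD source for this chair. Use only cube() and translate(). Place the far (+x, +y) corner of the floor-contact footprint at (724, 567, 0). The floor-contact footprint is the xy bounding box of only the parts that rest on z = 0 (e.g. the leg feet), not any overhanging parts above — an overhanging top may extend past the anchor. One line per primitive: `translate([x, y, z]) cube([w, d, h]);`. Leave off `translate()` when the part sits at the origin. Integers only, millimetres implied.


translate([208, 113, 418]) cube([516, 454, 23]);
translate([208, 113, 0]) cube([37, 37, 418]);
translate([687, 113, 0]) cube([37, 37, 418]);
translate([208, 530, 0]) cube([37, 37, 418]);
translate([687, 530, 0]) cube([37, 37, 418]);
translate([208, 549, 441]) cube([516, 18, 522]);


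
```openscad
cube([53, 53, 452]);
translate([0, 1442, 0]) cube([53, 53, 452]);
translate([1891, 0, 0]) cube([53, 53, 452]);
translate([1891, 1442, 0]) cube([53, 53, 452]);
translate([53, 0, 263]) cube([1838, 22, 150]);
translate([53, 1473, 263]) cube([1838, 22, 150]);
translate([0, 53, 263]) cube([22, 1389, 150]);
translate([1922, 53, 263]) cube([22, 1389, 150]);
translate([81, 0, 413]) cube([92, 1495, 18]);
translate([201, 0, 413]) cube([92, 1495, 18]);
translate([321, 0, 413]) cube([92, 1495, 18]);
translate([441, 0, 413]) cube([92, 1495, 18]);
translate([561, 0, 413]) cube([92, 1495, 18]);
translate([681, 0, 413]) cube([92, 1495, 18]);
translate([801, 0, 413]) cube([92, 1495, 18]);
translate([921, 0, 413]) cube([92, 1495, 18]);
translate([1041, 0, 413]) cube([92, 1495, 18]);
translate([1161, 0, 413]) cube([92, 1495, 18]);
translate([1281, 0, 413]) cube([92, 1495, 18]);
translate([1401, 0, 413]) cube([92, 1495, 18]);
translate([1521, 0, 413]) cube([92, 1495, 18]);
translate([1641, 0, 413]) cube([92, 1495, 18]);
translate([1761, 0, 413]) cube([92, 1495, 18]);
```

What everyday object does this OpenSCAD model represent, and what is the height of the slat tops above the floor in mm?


A bed frame. The slat-top height is 431 mm.

Four posts, four rails, and a row of slats — a bed frame. Slats sit on the rails at z = 263 + 150 = 413; with slat thickness 18, the top is 431 mm.


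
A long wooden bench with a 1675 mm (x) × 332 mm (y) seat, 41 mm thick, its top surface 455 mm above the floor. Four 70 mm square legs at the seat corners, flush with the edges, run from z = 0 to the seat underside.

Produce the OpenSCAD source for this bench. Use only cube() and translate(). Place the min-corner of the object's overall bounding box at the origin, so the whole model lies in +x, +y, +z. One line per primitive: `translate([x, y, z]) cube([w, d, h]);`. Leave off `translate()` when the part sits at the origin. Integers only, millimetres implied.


translate([0, 0, 414]) cube([1675, 332, 41]);
cube([70, 70, 414]);
translate([0, 262, 0]) cube([70, 70, 414]);
translate([1605, 0, 0]) cube([70, 70, 414]);
translate([1605, 262, 0]) cube([70, 70, 414]);


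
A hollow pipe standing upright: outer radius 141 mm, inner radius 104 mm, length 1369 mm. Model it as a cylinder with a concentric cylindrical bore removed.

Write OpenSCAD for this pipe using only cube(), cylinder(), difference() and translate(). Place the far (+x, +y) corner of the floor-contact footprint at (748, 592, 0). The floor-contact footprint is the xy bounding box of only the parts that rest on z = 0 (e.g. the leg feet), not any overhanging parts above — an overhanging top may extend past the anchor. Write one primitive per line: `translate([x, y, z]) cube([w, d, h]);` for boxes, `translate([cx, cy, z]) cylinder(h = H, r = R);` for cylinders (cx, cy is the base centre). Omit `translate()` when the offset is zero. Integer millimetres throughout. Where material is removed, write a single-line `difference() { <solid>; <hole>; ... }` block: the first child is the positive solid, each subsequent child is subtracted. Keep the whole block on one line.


difference() { translate([607, 451, 0]) cylinder(h = 1369, r = 141); translate([607, 451, 0]) cylinder(h = 1369, r = 104); }


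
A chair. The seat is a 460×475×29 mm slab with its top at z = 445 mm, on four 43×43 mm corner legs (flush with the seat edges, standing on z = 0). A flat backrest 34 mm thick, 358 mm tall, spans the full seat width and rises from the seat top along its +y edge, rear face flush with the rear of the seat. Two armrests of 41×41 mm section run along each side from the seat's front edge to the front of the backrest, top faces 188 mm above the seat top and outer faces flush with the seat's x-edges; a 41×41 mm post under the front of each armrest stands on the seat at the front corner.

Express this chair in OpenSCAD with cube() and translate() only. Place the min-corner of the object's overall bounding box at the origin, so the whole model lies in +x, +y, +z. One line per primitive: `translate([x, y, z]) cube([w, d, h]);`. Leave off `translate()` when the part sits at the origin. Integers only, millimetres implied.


translate([0, 0, 416]) cube([460, 475, 29]);
cube([43, 43, 416]);
translate([417, 0, 0]) cube([43, 43, 416]);
translate([0, 432, 0]) cube([43, 43, 416]);
translate([417, 432, 0]) cube([43, 43, 416]);
translate([0, 441, 445]) cube([460, 34, 358]);
translate([0, 0, 592]) cube([41, 441, 41]);
translate([419, 0, 592]) cube([41, 441, 41]);
translate([0, 0, 445]) cube([41, 41, 147]);
translate([419, 0, 445]) cube([41, 41, 147]);


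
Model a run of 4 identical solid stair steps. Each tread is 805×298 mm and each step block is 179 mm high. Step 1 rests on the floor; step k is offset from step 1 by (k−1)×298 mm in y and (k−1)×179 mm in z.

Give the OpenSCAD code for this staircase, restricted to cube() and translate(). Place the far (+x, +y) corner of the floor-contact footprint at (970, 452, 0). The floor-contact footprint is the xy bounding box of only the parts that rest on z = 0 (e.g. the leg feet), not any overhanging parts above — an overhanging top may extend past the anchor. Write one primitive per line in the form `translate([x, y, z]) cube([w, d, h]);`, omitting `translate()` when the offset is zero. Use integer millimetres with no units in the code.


translate([165, 154, 0]) cube([805, 298, 179]);
translate([165, 452, 179]) cube([805, 298, 179]);
translate([165, 750, 358]) cube([805, 298, 179]);
translate([165, 1048, 537]) cube([805, 298, 179]);
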